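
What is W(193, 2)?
W(193, 2) = 193 + 1 = 194

A 2-term AP is any pair of integers, so a monochromatic 2-AP exists iff some colour is used at least twice. With 193 colours, the colouring i ↦ i on {1, ..., 193} uses each colour once, avoiding any monochromatic pair, so W(193, 2) > 193. For {1, ..., 194}, pigeonhole forces two integers of the same colour, which form a monochromatic 2-AP. Hence W(193, 2) = 194.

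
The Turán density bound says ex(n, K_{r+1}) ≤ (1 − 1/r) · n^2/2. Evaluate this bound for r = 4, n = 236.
Turán density bound = (3/4) · 236^2/2 = 20886

Turán's theorem: ex(n, K_{r+1}) is achieved by the complete r-partite Turán graph T(n, r) with parts as balanced as possible, and is at most (1 − 1/r) · n^2/2. For r = 4, n = 236: the density bound is (3/4) · 55696/2 = 20886. Since 4 ∣ 236, the Turán graph T(236, 4) has parts of equal size 59, and its edge count e(T(236, 4)) = 20886 attains the density bound exactly.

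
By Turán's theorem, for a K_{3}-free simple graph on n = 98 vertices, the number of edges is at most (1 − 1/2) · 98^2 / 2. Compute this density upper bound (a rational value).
Turán density bound = (1/2) · 98^2/2 = 2401

Turán's theorem: ex(n, K_{r+1}) is achieved by the complete r-partite Turán graph T(n, r) with parts as balanced as possible, and is at most (1 − 1/r) · n^2/2. For r = 2, n = 98: the density bound is (1/2) · 9604/2 = 2401. Since 2 ∣ 98, the Turán graph T(98, 2) has parts of equal size 49, and its edge count e(T(98, 2)) = 2401 attains the density bound exactly.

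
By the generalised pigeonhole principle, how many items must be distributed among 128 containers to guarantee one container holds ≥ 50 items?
n = (50 − 1)·128 + 1 = 6273

By the generalised pigeonhole principle, to guarantee some box contains ≥ r objects we need more than (r − 1) · k objects total. Threshold: n = (r − 1) · k + 1. With r = 50 and k = 128: n = 49 · 128 + 1 = 6272 + 1 = 6273. For n = 6272 = 49 · 128, we can put exactly 49 objects in every box, avoiding 50 in any single one — so 6273 is tight.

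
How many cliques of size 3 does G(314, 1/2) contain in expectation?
E[# K_3] = C(314, 3) · (1/2)^C(3, 2) = 5110664 / 2^3 = 638833

For each 3-subset S of vertices (there are C(314, 3) = 5110664 such S), let X_S = 1 if S induces a K_3 (all C(3, 2) = 3 edges present). Then P(X_S = 1) = (1/2)^3 = 1/8. By linearity of expectation, E[# K_3] = C(314, 3) · (1/2)^3 = 5110664 / 8 = 638833.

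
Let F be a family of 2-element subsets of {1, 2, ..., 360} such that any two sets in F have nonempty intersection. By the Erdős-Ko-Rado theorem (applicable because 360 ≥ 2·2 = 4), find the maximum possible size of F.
max |F| = C(359, 1) = 359

Erdős-Ko-Rado (1961): when n ≥ 2k, max |F| = C(n−1, k−1). The bound is attained by the star {A : i ∈ A} for any fixed i ∈ [n]. Here C(360−1, 2−1) = C(359, 1) = 359.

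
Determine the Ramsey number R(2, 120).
R(2, 120) = 120

R(2, k) = k for all k ≥ 2: in a 2-colouring of K_k, either some edge is red (a red K_2) or all edges are blue (a blue K_k). And K_{119} coloured all-blue has no blue K_120, so R(2, 120) > 119. Hence R(2, 120) = 120.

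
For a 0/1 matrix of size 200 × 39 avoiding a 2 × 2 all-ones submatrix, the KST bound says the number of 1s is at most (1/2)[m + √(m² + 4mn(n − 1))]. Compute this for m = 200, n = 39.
z(200, 39; 2, 2) ≤ (1/2)[200 + √(200² + 4·200·39·38)] = (1/2)[200 + √1225600] = 653.5341

Kővári–Sós–Turán: let r_1, ..., r_200 be the row sums and z = Σ r_i the total number of 1s. Each pair of columns can share at most one row with both entries 1 (else a 2×2 all-ones block appears), so Σ_i C(r_i, 2) ≤ C(39, 2) = 741. By convexity Σ_i C(r_i, 2) ≥ 200·C(z/200, 2) = z(z − 200)/(2·200), giving z² − 200z − 200·39·38 ≤ 0 and hence z ≤ (1/2)[200 + √(40000 + 4·296400)] = (1/2)[200 + √1225600] ≈ (1/2)(200 + 1107.0682) = 653.5341.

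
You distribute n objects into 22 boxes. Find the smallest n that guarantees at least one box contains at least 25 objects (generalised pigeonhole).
n = (25 − 1)·22 + 1 = 529

By the generalised pigeonhole principle, to guarantee some box contains ≥ r objects we need more than (r − 1) · k objects total. Threshold: n = (r − 1) · k + 1. With r = 25 and k = 22: n = 24 · 22 + 1 = 528 + 1 = 529. For n = 528 = 24 · 22, we can put exactly 24 objects in every box, avoiding 25 in any single one — so 529 is tight.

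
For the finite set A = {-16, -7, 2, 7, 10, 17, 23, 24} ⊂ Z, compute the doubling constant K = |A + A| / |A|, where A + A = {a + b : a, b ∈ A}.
K = |A + A| / |A| = 33/8

Enumerate A + A = {a + b : a, b ∈ A}. With |A| = 8, there are |A|^2 = 64 ordered sum pairs; collecting distinct values, A + A = {-32, -23, -14, -9, -6, -5, 0, 1, 3, 4, 7, 8, 9, 10, 12, 14, 16, 17, 19, 20, 24, 25, 26, 27, 30, 31, 33, 34, 40, 41, 46, 47, 48}, so |A + A| = 33. Thus K = 33/8. For comparison, the minimum possible |A + A| over all 8-element sets is 2·8 − 1 = 15 (so min K = 15/8), attained only by arithmetic progressions.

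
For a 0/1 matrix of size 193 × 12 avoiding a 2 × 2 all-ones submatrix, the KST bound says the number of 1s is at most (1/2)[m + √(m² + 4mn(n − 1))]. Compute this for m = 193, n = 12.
z(193, 12; 2, 2) ≤ (1/2)[193 + √(193² + 4·193·12·11)] = (1/2)[193 + √139153] = 283.0161

Kővári–Sós–Turán: let r_1, ..., r_193 be the row sums and z = Σ r_i the total number of 1s. Each pair of columns can share at most one row with both entries 1 (else a 2×2 all-ones block appears), so Σ_i C(r_i, 2) ≤ C(12, 2) = 66. By convexity Σ_i C(r_i, 2) ≥ 193·C(z/193, 2) = z(z − 193)/(2·193), giving z² − 193z − 193·12·11 ≤ 0 and hence z ≤ (1/2)[193 + √(37249 + 4·25476)] = (1/2)[193 + √139153] ≈ (1/2)(193 + 373.0322) = 283.0161.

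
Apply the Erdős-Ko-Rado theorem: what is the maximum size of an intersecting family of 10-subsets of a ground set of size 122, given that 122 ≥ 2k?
max |F| = C(121, 9) = 11296854581155

Erdős-Ko-Rado (1961): when n ≥ 2k, max |F| = C(n−1, k−1). The bound is attained by the star {A : i ∈ A} for any fixed i ∈ [n]. Here C(122−1, 10−1) = C(121, 9) = 11296854581155.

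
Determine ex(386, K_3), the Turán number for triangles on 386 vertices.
ex(386, K_3) = ⌊386^2/4⌋ = 37249

Mantel (1907): a triangle-free graph on n vertices has at most ⌊n^2/4⌋ edges, with equality for the complete bipartite graph K_{⌊n/2⌋, ⌈n/2⌉}. For n = 386: ⌊386^2/4⌋ = ⌊148996/4⌋ = 37249. The extremal graph is K_{193, 193}, which has 193·193 = 37249 edges.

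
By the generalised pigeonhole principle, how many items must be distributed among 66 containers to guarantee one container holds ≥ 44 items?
n = (44 − 1)·66 + 1 = 2839

By the generalised pigeonhole principle, to guarantee some box contains ≥ r objects we need more than (r − 1) · k objects total. Threshold: n = (r − 1) · k + 1. With r = 44 and k = 66: n = 43 · 66 + 1 = 2838 + 1 = 2839. For n = 2838 = 43 · 66, we can put exactly 43 objects in every box, avoiding 44 in any single one — so 2839 is tight.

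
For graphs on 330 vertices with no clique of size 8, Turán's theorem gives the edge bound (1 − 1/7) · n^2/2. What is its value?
Turán density bound = (6/7) · 330^2/2 = 326700/7 ≈ 46671.4286

Turán's theorem: ex(n, K_{r+1}) is achieved by the complete r-partite Turán graph T(n, r) with parts as balanced as possible, and is at most (1 − 1/r) · n^2/2. For r = 7, n = 330: the density bound is (6/7) · 108900/2 = 326700/7 ≈ 46671.4286. The integer-valued extremum is e(T(330, 7)) = 46671, which is strictly less than the density bound 326700/7 since 7 ∤ 330 (the parts of T(330, 7) cannot all be equal).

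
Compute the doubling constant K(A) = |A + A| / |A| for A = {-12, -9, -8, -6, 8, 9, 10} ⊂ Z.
K = |A + A| / |A| = 23/7

Enumerate A + A = {a + b : a, b ∈ A}. With |A| = 7, there are |A|^2 = 49 ordered sum pairs; collecting distinct values, A + A = {-24, -21, -20, -18, -17, -16, -15, -14, -12, -4, -3, -2, -1, 0, 1, 2, 3, 4, 16, 17, 18, 19, 20}, so |A + A| = 23. Thus K = 23/7. For comparison, the minimum possible |A + A| over all 7-element sets is 2·7 − 1 = 13 (so min K = 13/7), attained only by arithmetic progressions.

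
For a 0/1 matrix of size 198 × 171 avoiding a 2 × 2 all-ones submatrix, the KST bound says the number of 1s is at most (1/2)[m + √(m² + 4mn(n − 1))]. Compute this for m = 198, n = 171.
z(198, 171; 2, 2) ≤ (1/2)[198 + √(198² + 4·198·171·170)] = (1/2)[198 + √23062644] = 2500.1791

Kővári–Sós–Turán: let r_1, ..., r_198 be the row sums and z = Σ r_i the total number of 1s. Each pair of columns can share at most one row with both entries 1 (else a 2×2 all-ones block appears), so Σ_i C(r_i, 2) ≤ C(171, 2) = 14535. By convexity Σ_i C(r_i, 2) ≥ 198·C(z/198, 2) = z(z − 198)/(2·198), giving z² − 198z − 198·171·170 ≤ 0 and hence z ≤ (1/2)[198 + √(39204 + 4·5755860)] = (1/2)[198 + √23062644] ≈ (1/2)(198 + 4802.3582) = 2500.1791.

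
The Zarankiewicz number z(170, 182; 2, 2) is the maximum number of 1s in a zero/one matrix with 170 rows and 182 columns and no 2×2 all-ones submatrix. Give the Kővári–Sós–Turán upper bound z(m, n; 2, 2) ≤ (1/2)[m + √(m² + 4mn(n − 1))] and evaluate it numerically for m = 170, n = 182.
z(170, 182; 2, 2) ≤ (1/2)[170 + √(170² + 4·170·182·181)] = (1/2)[170 + √22429460] = 2452.9875

Kővári–Sós–Turán: let r_1, ..., r_170 be the row sums and z = Σ r_i the total number of 1s. Each pair of columns can share at most one row with both entries 1 (else a 2×2 all-ones block appears), so Σ_i C(r_i, 2) ≤ C(182, 2) = 16471. By convexity Σ_i C(r_i, 2) ≥ 170·C(z/170, 2) = z(z − 170)/(2·170), giving z² − 170z − 170·182·181 ≤ 0 and hence z ≤ (1/2)[170 + √(28900 + 4·5600140)] = (1/2)[170 + √22429460] ≈ (1/2)(170 + 4735.9751) = 2452.9875.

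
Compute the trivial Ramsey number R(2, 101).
R(2, 101) = 101

R(2, k) = k for all k ≥ 2: in a 2-colouring of K_k, either some edge is red (a red K_2) or all edges are blue (a blue K_k). And K_{100} coloured all-blue has no blue K_101, so R(2, 101) > 100. Hence R(2, 101) = 101.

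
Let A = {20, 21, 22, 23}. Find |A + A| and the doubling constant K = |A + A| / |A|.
K = |A + A| / |A| = 7/4

Enumerate A + A = {a + b : a, b ∈ A}. With |A| = 4, there are |A|^2 = 16 ordered sum pairs; collecting distinct values, A + A = {40, 41, 42, 43, 44, 45, 46}, so |A + A| = 7. Thus K = 7/4. Here |A + A| = 2|A| − 1 = 7, the minimum possible — so K = 7/4 is minimal, which holds iff A is an arithmetic progression.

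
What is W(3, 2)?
W(3, 2) = 3 + 1 = 4

A 2-term AP is any pair of integers, so a monochromatic 2-AP exists iff some colour is used at least twice. With 3 colours, the colouring i ↦ i on {1, ..., 3} uses each colour once, avoiding any monochromatic pair, so W(3, 2) > 3. For {1, ..., 4}, pigeonhole forces two integers of the same colour, which form a monochromatic 2-AP. Hence W(3, 2) = 4.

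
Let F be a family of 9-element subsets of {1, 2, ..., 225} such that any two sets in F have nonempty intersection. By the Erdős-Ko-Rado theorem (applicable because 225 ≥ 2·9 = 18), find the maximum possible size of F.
max |F| = C(224, 8) = 138535357316356

Erdős-Ko-Rado (1961): when n ≥ 2k, max |F| = C(n−1, k−1). The bound is attained by the star {A : i ∈ A} for any fixed i ∈ [n]. Here C(225−1, 9−1) = C(224, 8) = 138535357316356.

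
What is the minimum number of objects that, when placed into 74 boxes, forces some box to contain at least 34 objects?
n = (34 − 1)·74 + 1 = 2443

By the generalised pigeonhole principle, to guarantee some box contains ≥ r objects we need more than (r − 1) · k objects total. Threshold: n = (r − 1) · k + 1. With r = 34 and k = 74: n = 33 · 74 + 1 = 2442 + 1 = 2443. For n = 2442 = 33 · 74, we can put exactly 33 objects in every box, avoiding 34 in any single one — so 2443 is tight.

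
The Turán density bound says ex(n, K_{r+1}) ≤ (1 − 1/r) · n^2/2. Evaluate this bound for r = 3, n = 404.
Turán density bound = (2/3) · 404^2/2 = 163216/3 ≈ 54405.3333

Turán's theorem: ex(n, K_{r+1}) is achieved by the complete r-partite Turán graph T(n, r) with parts as balanced as possible, and is at most (1 − 1/r) · n^2/2. For r = 3, n = 404: the density bound is (2/3) · 163216/2 = 163216/3 ≈ 54405.3333. The integer-valued extremum is e(T(404, 3)) = 54405, which is strictly less than the density bound 163216/3 since 3 ∤ 404 (the parts of T(404, 3) cannot all be equal).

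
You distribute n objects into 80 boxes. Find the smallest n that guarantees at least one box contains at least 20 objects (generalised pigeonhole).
n = (20 − 1)·80 + 1 = 1521

By the generalised pigeonhole principle, to guarantee some box contains ≥ r objects we need more than (r − 1) · k objects total. Threshold: n = (r − 1) · k + 1. With r = 20 and k = 80: n = 19 · 80 + 1 = 1520 + 1 = 1521. For n = 1520 = 19 · 80, we can put exactly 19 objects in every box, avoiding 20 in any single one — so 1521 is tight.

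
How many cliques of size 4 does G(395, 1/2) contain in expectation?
E[# K_4] = C(395, 4) · (1/2)^C(4, 2) = 998988970 / 2^6 = 499494485/32 = 15609202.65625

For each 4-subset S of vertices (there are C(395, 4) = 998988970 such S), let X_S = 1 if S induces a K_4 (all C(4, 2) = 6 edges present). Then P(X_S = 1) = (1/2)^6 = 1/64. By linearity of expectation, E[# K_4] = C(395, 4) · (1/2)^6 = 998988970 / 64 = 499494485/32 = 15609202.65625.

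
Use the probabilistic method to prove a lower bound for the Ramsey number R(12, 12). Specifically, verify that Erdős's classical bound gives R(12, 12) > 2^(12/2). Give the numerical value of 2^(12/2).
2^(12/2) = 64; so R(12, 12) > 64

Colour each edge of K_n uniformly at random with red/blue. The expected number of monochromatic K_12 is C(n, 12) · 2 · 2^(−C(12,2)). If C(n, 12) · 2^(1 − C(12,2)) < 1, then with positive probability no monochromatic K_12 exists, so R(12, 12) > n. The standard estimate C(n, 12) ≤ n^12/12! shows this inequality holds whenever n ≤ 2^(12/2) (since 12! · 2^(C(12,2) − 1) > 2^(12^2/2) ≥ n^12). Hence R(12, 12) > 2^(12/2) = 64.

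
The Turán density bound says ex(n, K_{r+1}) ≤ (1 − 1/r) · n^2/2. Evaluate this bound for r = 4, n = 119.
Turán density bound = (3/4) · 119^2/2 = 42483/8 ≈ 5310.375

Turán's theorem: ex(n, K_{r+1}) is achieved by the complete r-partite Turán graph T(n, r) with parts as balanced as possible, and is at most (1 − 1/r) · n^2/2. For r = 4, n = 119: the density bound is (3/4) · 14161/2 = 42483/8 ≈ 5310.375. The integer-valued extremum is e(T(119, 4)) = 5310, which is strictly less than the density bound 42483/8 since 4 ∤ 119 (the parts of T(119, 4) cannot all be equal).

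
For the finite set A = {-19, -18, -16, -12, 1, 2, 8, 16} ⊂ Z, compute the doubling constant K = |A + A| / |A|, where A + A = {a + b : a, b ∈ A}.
K = |A + A| / |A| = 32/8 = 4

Enumerate A + A = {a + b : a, b ∈ A}. With |A| = 8, there are |A|^2 = 64 ordered sum pairs; collecting distinct values, A + A = {-38, -37, -36, -35, -34, -32, -31, -30, -28, -24, -18, -17, -16, -15, -14, -11, -10, -8, -4, -3, -2, 0, 2, 3, 4, 9, 10, 16, 17, 18, 24, 32}, so |A + A| = 32. Thus K = 32/8 = 4. For comparison, the minimum possible |A + A| over all 8-element sets is 2·8 − 1 = 15 (so min K = 15/8), attained only by arithmetic progressions.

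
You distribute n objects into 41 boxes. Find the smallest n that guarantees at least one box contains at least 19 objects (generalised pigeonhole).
n = (19 − 1)·41 + 1 = 739

By the generalised pigeonhole principle, to guarantee some box contains ≥ r objects we need more than (r − 1) · k objects total. Threshold: n = (r − 1) · k + 1. With r = 19 and k = 41: n = 18 · 41 + 1 = 738 + 1 = 739. For n = 738 = 18 · 41, we can put exactly 18 objects in every box, avoiding 19 in any single one — so 739 is tight.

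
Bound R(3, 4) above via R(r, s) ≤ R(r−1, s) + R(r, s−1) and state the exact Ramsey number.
R(3, 4) ≤ R(2, 4) + R(3, 3) = 4 + 6 = 10; exact value R(3, 4) = 9.

The Erdős–Szekeres recurrence R(r, s) ≤ R(r−1, s) + R(r, s−1) applied to (r, s) = (3, 4) gives
  R(3, 4) ≤ R(2, 4) + R(3, 3) = 4 + 6 = 10.
(Recall R(2, k) = k and R is symmetric.) The recurrence is not tight here (it gives 10, but the exact value is R(3, 4) = 9); the tight upper bound requires a sharper argument than the simple recurrence, combined with a lower-bound construction on K_{8}.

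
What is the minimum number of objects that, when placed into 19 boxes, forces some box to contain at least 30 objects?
n = (30 − 1)·19 + 1 = 552

By the generalised pigeonhole principle, to guarantee some box contains ≥ r objects we need more than (r − 1) · k objects total. Threshold: n = (r − 1) · k + 1. With r = 30 and k = 19: n = 29 · 19 + 1 = 551 + 1 = 552. For n = 551 = 29 · 19, we can put exactly 29 objects in every box, avoiding 30 in any single one — so 552 is tight.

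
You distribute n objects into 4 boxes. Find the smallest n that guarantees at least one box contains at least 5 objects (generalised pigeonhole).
n = (5 − 1)·4 + 1 = 17

By the generalised pigeonhole principle, to guarantee some box contains ≥ r objects we need more than (r − 1) · k objects total. Threshold: n = (r − 1) · k + 1. With r = 5 and k = 4: n = 4 · 4 + 1 = 16 + 1 = 17. For n = 16 = 4 · 4, we can put exactly 4 objects in every box, avoiding 5 in any single one — so 17 is tight.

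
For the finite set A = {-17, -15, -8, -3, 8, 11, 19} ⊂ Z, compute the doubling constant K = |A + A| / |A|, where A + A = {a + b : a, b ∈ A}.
K = |A + A| / |A| = 26/7

Enumerate A + A = {a + b : a, b ∈ A}. With |A| = 7, there are |A|^2 = 49 ordered sum pairs; collecting distinct values, A + A = {-34, -32, -30, -25, -23, -20, -18, -16, -11, -9, -7, -6, -4, 0, 2, 3, 4, 5, 8, 11, 16, 19, 22, 27, 30, 38}, so |A + A| = 26. Thus K = 26/7. For comparison, the minimum possible |A + A| over all 7-element sets is 2·7 − 1 = 13 (so min K = 13/7), attained only by arithmetic progressions.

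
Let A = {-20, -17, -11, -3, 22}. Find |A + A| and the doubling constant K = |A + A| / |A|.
K = |A + A| / |A| = 15/5 = 3

Enumerate A + A = {a + b : a, b ∈ A}. With |A| = 5, there are |A|^2 = 25 ordered sum pairs; collecting distinct values, A + A = {-40, -37, -34, -31, -28, -23, -22, -20, -14, -6, 2, 5, 11, 19, 44}, so |A + A| = 15. Thus K = 15/5 = 3. For comparison, the minimum possible |A + A| over all 5-element sets is 2·5 − 1 = 9 (so min K = 9/5), attained only by arithmetic progressions.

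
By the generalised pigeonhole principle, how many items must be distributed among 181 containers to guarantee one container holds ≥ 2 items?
n = (2 − 1)·181 + 1 = 182

By the generalised pigeonhole principle, to guarantee some box contains ≥ r objects we need more than (r − 1) · k objects total. Threshold: n = (r − 1) · k + 1. With r = 2 and k = 181: n = 1 · 181 + 1 = 181 + 1 = 182. For n = 181 = 1 · 181, we can put exactly 1 objects in every box, avoiding 2 in any single one — so 182 is tight.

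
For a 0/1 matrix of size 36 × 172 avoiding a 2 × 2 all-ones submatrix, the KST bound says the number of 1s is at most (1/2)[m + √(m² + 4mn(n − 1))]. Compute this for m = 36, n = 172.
z(36, 172; 2, 2) ≤ (1/2)[36 + √(36² + 4·36·172·171)] = (1/2)[36 + √4236624] = 1047.153

Kővári–Sós–Turán: let r_1, ..., r_36 be the row sums and z = Σ r_i the total number of 1s. Each pair of columns can share at most one row with both entries 1 (else a 2×2 all-ones block appears), so Σ_i C(r_i, 2) ≤ C(172, 2) = 14706. By convexity Σ_i C(r_i, 2) ≥ 36·C(z/36, 2) = z(z − 36)/(2·36), giving z² − 36z − 36·172·171 ≤ 0 and hence z ≤ (1/2)[36 + √(1296 + 4·1058832)] = (1/2)[36 + √4236624] ≈ (1/2)(36 + 2058.3061) = 1047.153.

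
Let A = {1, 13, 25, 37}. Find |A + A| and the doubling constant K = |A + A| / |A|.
K = |A + A| / |A| = 7/4

Enumerate A + A = {a + b : a, b ∈ A}. With |A| = 4, there are |A|^2 = 16 ordered sum pairs; collecting distinct values, A + A = {2, 14, 26, 38, 50, 62, 74}, so |A + A| = 7. Thus K = 7/4. Here |A + A| = 2|A| − 1 = 7, the minimum possible — so K = 7/4 is minimal, which holds iff A is an arithmetic progression.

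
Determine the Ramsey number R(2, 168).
R(2, 168) = 168

R(2, k) = k for all k ≥ 2: in a 2-colouring of K_k, either some edge is red (a red K_2) or all edges are blue (a blue K_k). And K_{167} coloured all-blue has no blue K_168, so R(2, 168) > 167. Hence R(2, 168) = 168.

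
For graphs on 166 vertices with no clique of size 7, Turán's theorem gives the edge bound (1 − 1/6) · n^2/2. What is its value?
Turán density bound = (5/6) · 166^2/2 = 34445/3 ≈ 11481.6667

Turán's theorem: ex(n, K_{r+1}) is achieved by the complete r-partite Turán graph T(n, r) with parts as balanced as possible, and is at most (1 − 1/r) · n^2/2. For r = 6, n = 166: the density bound is (5/6) · 27556/2 = 34445/3 ≈ 11481.6667. The integer-valued extremum is e(T(166, 6)) = 11481, which is strictly less than the density bound 34445/3 since 6 ∤ 166 (the parts of T(166, 6) cannot all be equal).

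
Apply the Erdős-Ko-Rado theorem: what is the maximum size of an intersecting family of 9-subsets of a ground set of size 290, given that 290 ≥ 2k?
max |F| = C(289, 8) = 1094501801769948

Erdős-Ko-Rado (1961): when n ≥ 2k, max |F| = C(n−1, k−1). The bound is attained by the star {A : i ∈ A} for any fixed i ∈ [n]. Here C(290−1, 9−1) = C(289, 8) = 1094501801769948.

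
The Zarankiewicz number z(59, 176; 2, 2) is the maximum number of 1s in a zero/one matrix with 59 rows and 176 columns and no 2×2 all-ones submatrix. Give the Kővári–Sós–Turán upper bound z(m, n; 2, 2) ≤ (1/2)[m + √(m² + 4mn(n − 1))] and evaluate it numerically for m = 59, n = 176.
z(59, 176; 2, 2) ≤ (1/2)[59 + √(59² + 4·59·176·175)] = (1/2)[59 + √7272281] = 1377.8584

Kővári–Sós–Turán: let r_1, ..., r_59 be the row sums and z = Σ r_i the total number of 1s. Each pair of columns can share at most one row with both entries 1 (else a 2×2 all-ones block appears), so Σ_i C(r_i, 2) ≤ C(176, 2) = 15400. By convexity Σ_i C(r_i, 2) ≥ 59·C(z/59, 2) = z(z − 59)/(2·59), giving z² − 59z − 59·176·175 ≤ 0 and hence z ≤ (1/2)[59 + √(3481 + 4·1817200)] = (1/2)[59 + √7272281] ≈ (1/2)(59 + 2696.7167) = 1377.8584.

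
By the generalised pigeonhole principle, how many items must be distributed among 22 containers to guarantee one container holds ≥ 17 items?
n = (17 − 1)·22 + 1 = 353

By the generalised pigeonhole principle, to guarantee some box contains ≥ r objects we need more than (r − 1) · k objects total. Threshold: n = (r − 1) · k + 1. With r = 17 and k = 22: n = 16 · 22 + 1 = 352 + 1 = 353. For n = 352 = 16 · 22, we can put exactly 16 objects in every box, avoiding 17 in any single one — so 353 is tight.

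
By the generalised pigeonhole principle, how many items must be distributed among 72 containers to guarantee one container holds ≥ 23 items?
n = (23 − 1)·72 + 1 = 1585

By the generalised pigeonhole principle, to guarantee some box contains ≥ r objects we need more than (r − 1) · k objects total. Threshold: n = (r − 1) · k + 1. With r = 23 and k = 72: n = 22 · 72 + 1 = 1584 + 1 = 1585. For n = 1584 = 22 · 72, we can put exactly 22 objects in every box, avoiding 23 in any single one — so 1585 is tight.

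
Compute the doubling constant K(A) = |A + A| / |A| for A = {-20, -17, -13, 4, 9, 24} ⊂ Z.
K = |A + A| / |A| = 21/6 = 7/2

Enumerate A + A = {a + b : a, b ∈ A}. With |A| = 6, there are |A|^2 = 36 ordered sum pairs; collecting distinct values, A + A = {-40, -37, -34, -33, -30, -26, -16, -13, -11, -9, -8, -4, 4, 7, 8, 11, 13, 18, 28, 33, 48}, so |A + A| = 21. Thus K = 21/6 = 7/2. For comparison, the minimum possible |A + A| over all 6-element sets is 2·6 − 1 = 11 (so min K = 11/6), attained only by arithmetic progressions.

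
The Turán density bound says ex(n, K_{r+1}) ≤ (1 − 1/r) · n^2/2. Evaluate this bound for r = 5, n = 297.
Turán density bound = (4/5) · 297^2/2 = 176418/5 ≈ 35283.6

Turán's theorem: ex(n, K_{r+1}) is achieved by the complete r-partite Turán graph T(n, r) with parts as balanced as possible, and is at most (1 − 1/r) · n^2/2. For r = 5, n = 297: the density bound is (4/5) · 88209/2 = 176418/5 ≈ 35283.6. The integer-valued extremum is e(T(297, 5)) = 35283, which is strictly less than the density bound 176418/5 since 5 ∤ 297 (the parts of T(297, 5) cannot all be equal).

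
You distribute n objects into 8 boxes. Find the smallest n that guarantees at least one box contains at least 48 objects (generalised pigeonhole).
n = (48 − 1)·8 + 1 = 377

By the generalised pigeonhole principle, to guarantee some box contains ≥ r objects we need more than (r − 1) · k objects total. Threshold: n = (r − 1) · k + 1. With r = 48 and k = 8: n = 47 · 8 + 1 = 376 + 1 = 377. For n = 376 = 47 · 8, we can put exactly 47 objects in every box, avoiding 48 in any single one — so 377 is tight.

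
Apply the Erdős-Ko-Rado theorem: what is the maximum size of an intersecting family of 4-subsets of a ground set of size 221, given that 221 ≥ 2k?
max |F| = C(220, 3) = 1750540

Erdős-Ko-Rado (1961): when n ≥ 2k, max |F| = C(n−1, k−1). The bound is attained by the star {A : i ∈ A} for any fixed i ∈ [n]. Here C(221−1, 4−1) = C(220, 3) = 1750540.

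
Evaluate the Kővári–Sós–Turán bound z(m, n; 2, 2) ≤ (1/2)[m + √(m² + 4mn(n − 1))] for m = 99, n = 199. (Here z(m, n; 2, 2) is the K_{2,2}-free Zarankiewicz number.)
z(99, 199; 2, 2) ≤ (1/2)[99 + √(99² + 4·99·199·198)] = (1/2)[99 + √15612993] = 2025.164

Kővári–Sós–Turán: let r_1, ..., r_99 be the row sums and z = Σ r_i the total number of 1s. Each pair of columns can share at most one row with both entries 1 (else a 2×2 all-ones block appears), so Σ_i C(r_i, 2) ≤ C(199, 2) = 19701. By convexity Σ_i C(r_i, 2) ≥ 99·C(z/99, 2) = z(z − 99)/(2·99), giving z² − 99z − 99·199·198 ≤ 0 and hence z ≤ (1/2)[99 + √(9801 + 4·3900798)] = (1/2)[99 + √15612993] ≈ (1/2)(99 + 3951.328) = 2025.164.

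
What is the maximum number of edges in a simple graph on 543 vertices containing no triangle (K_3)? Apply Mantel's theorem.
ex(543, K_3) = ⌊543^2/4⌋ = 73712

Mantel (1907): a triangle-free graph on n vertices has at most ⌊n^2/4⌋ edges, with equality for the complete bipartite graph K_{⌊n/2⌋, ⌈n/2⌉}. For n = 543: ⌊543^2/4⌋ = ⌊294849/4⌋ = 73712. The extremal graph is K_{271, 272}, which has 271·272 = 73712 edges.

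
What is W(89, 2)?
W(89, 2) = 89 + 1 = 90

A 2-term AP is any pair of integers, so a monochromatic 2-AP exists iff some colour is used at least twice. With 89 colours, the colouring i ↦ i on {1, ..., 89} uses each colour once, avoiding any monochromatic pair, so W(89, 2) > 89. For {1, ..., 90}, pigeonhole forces two integers of the same colour, which form a monochromatic 2-AP. Hence W(89, 2) = 90.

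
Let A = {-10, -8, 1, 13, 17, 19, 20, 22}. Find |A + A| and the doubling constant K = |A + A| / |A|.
K = |A + A| / |A| = 32/8 = 4

Enumerate A + A = {a + b : a, b ∈ A}. With |A| = 8, there are |A|^2 = 64 ordered sum pairs; collecting distinct values, A + A = {-20, -18, -16, -9, -7, 2, 3, 5, 7, 9, 10, 11, 12, 14, 18, 20, 21, 23, 26, 30, 32, 33, 34, 35, 36, 37, 38, 39, 40, 41, 42, 44}, so |A + A| = 32. Thus K = 32/8 = 4. For comparison, the minimum possible |A + A| over all 8-element sets is 2·8 − 1 = 15 (so min K = 15/8), attained only by arithmetic progressions.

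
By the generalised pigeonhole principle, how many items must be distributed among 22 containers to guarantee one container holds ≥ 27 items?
n = (27 − 1)·22 + 1 = 573

By the generalised pigeonhole principle, to guarantee some box contains ≥ r objects we need more than (r − 1) · k objects total. Threshold: n = (r − 1) · k + 1. With r = 27 and k = 22: n = 26 · 22 + 1 = 572 + 1 = 573. For n = 572 = 26 · 22, we can put exactly 26 objects in every box, avoiding 27 in any single one — so 573 is tight.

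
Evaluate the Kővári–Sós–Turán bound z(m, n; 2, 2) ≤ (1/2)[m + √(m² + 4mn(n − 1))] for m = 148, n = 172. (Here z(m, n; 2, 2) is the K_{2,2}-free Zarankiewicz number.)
z(148, 172; 2, 2) ≤ (1/2)[148 + √(148² + 4·148·172·171)] = (1/2)[148 + √17433808] = 2161.6906

Kővári–Sós–Turán: let r_1, ..., r_148 be the row sums and z = Σ r_i the total number of 1s. Each pair of columns can share at most one row with both entries 1 (else a 2×2 all-ones block appears), so Σ_i C(r_i, 2) ≤ C(172, 2) = 14706. By convexity Σ_i C(r_i, 2) ≥ 148·C(z/148, 2) = z(z − 148)/(2·148), giving z² − 148z − 148·172·171 ≤ 0 and hence z ≤ (1/2)[148 + √(21904 + 4·4352976)] = (1/2)[148 + √17433808] ≈ (1/2)(148 + 4175.3812) = 2161.6906.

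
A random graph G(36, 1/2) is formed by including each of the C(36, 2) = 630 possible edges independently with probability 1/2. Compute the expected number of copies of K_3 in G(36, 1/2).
E[# K_3] = C(36, 3) · (1/2)^C(3, 2) = 7140 / 2^3 = 1785/2 = 892.5

For each 3-subset S of vertices (there are C(36, 3) = 7140 such S), let X_S = 1 if S induces a K_3 (all C(3, 2) = 3 edges present). Then P(X_S = 1) = (1/2)^3 = 1/8. By linearity of expectation, E[# K_3] = C(36, 3) · (1/2)^3 = 7140 / 8 = 1785/2 = 892.5.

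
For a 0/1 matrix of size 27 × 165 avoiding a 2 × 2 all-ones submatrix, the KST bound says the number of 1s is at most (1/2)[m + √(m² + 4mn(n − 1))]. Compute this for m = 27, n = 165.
z(27, 165; 2, 2) ≤ (1/2)[27 + √(27² + 4·27·165·164)] = (1/2)[27 + √2923209] = 868.3697

Kővári–Sós–Turán: let r_1, ..., r_27 be the row sums and z = Σ r_i the total number of 1s. Each pair of columns can share at most one row with both entries 1 (else a 2×2 all-ones block appears), so Σ_i C(r_i, 2) ≤ C(165, 2) = 13530. By convexity Σ_i C(r_i, 2) ≥ 27·C(z/27, 2) = z(z − 27)/(2·27), giving z² − 27z − 27·165·164 ≤ 0 and hence z ≤ (1/2)[27 + √(729 + 4·730620)] = (1/2)[27 + √2923209] ≈ (1/2)(27 + 1709.7395) = 868.3697.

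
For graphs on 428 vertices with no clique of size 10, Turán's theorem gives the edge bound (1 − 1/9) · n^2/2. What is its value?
Turán density bound = (8/9) · 428^2/2 = 732736/9 ≈ 81415.1111

Turán's theorem: ex(n, K_{r+1}) is achieved by the complete r-partite Turán graph T(n, r) with parts as balanced as possible, and is at most (1 − 1/r) · n^2/2. For r = 9, n = 428: the density bound is (8/9) · 183184/2 = 732736/9 ≈ 81415.1111. The integer-valued extremum is e(T(428, 9)) = 81414, which is strictly less than the density bound 732736/9 since 9 ∤ 428 (the parts of T(428, 9) cannot all be equal).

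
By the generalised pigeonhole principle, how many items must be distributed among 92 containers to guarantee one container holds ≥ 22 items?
n = (22 − 1)·92 + 1 = 1933

By the generalised pigeonhole principle, to guarantee some box contains ≥ r objects we need more than (r − 1) · k objects total. Threshold: n = (r − 1) · k + 1. With r = 22 and k = 92: n = 21 · 92 + 1 = 1932 + 1 = 1933. For n = 1932 = 21 · 92, we can put exactly 21 objects in every box, avoiding 22 in any single one — so 1933 is tight.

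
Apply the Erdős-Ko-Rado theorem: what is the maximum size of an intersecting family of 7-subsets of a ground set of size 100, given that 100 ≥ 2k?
max |F| = C(99, 6) = 1120529256

The Erdős-Ko-Rado theorem states: for n ≥ 2k, an intersecting family of k-subsets of an n-element set has size at most C(n − 1, k − 1), with equality for 'star' families {A ⊆ [n] : |A| = k, i ∈ A} (fix an element i). For n = 100, k = 7: C(99, 6) = 1120529256.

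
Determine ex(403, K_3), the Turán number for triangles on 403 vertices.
ex(403, K_3) = ⌊403^2/4⌋ = 40602

Mantel (1907): a triangle-free graph on n vertices has at most ⌊n^2/4⌋ edges, with equality for the complete bipartite graph K_{⌊n/2⌋, ⌈n/2⌉}. For n = 403: ⌊403^2/4⌋ = ⌊162409/4⌋ = 40602. The extremal graph is K_{201, 202}, which has 201·202 = 40602 edges.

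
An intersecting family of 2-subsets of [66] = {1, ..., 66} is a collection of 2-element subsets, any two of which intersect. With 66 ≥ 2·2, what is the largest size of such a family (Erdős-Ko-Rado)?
max |F| = C(65, 1) = 65

Erdős-Ko-Rado (1961): when n ≥ 2k, max |F| = C(n−1, k−1). The bound is attained by the star {A : i ∈ A} for any fixed i ∈ [n]. Here C(66−1, 2−1) = C(65, 1) = 65.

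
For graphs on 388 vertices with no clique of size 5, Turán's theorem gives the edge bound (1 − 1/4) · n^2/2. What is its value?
Turán density bound = (3/4) · 388^2/2 = 56454

Turán's theorem: ex(n, K_{r+1}) is achieved by the complete r-partite Turán graph T(n, r) with parts as balanced as possible, and is at most (1 − 1/r) · n^2/2. For r = 4, n = 388: the density bound is (3/4) · 150544/2 = 56454. Since 4 ∣ 388, the Turán graph T(388, 4) has parts of equal size 97, and its edge count e(T(388, 4)) = 56454 attains the density bound exactly.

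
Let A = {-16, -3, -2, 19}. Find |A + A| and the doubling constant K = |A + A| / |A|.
K = |A + A| / |A| = 10/4 = 5/2

Enumerate A + A = {a + b : a, b ∈ A}. With |A| = 4, there are |A|^2 = 16 ordered sum pairs; collecting distinct values, A + A = {-32, -19, -18, -6, -5, -4, 3, 16, 17, 38}, so |A + A| = 10. Thus K = 10/4 = 5/2. For comparison, the minimum possible |A + A| over all 4-element sets is 2·4 − 1 = 7 (so min K = 7/4), attained only by arithmetic progressions.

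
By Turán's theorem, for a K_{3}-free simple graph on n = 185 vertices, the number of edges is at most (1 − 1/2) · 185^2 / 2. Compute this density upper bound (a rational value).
Turán density bound = (1/2) · 185^2/2 = 34225/4 ≈ 8556.25

Turán's theorem: ex(n, K_{r+1}) is achieved by the complete r-partite Turán graph T(n, r) with parts as balanced as possible, and is at most (1 − 1/r) · n^2/2. For r = 2, n = 185: the density bound is (1/2) · 34225/2 = 34225/4 ≈ 8556.25. The integer-valued extremum is e(T(185, 2)) = 8556, which is strictly less than the density bound 34225/4 since 2 ∤ 185 (the parts of T(185, 2) cannot all be equal).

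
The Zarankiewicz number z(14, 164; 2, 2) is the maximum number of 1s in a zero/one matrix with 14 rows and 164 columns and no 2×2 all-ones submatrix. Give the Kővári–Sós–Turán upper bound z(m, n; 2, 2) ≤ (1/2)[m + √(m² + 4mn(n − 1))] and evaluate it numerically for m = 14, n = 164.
z(14, 164; 2, 2) ≤ (1/2)[14 + √(14² + 4·14·164·163)] = (1/2)[14 + √1497188] = 618.7982

Kővári–Sós–Turán: let r_1, ..., r_14 be the row sums and z = Σ r_i the total number of 1s. Each pair of columns can share at most one row with both entries 1 (else a 2×2 all-ones block appears), so Σ_i C(r_i, 2) ≤ C(164, 2) = 13366. By convexity Σ_i C(r_i, 2) ≥ 14·C(z/14, 2) = z(z − 14)/(2·14), giving z² − 14z − 14·164·163 ≤ 0 and hence z ≤ (1/2)[14 + √(196 + 4·374248)] = (1/2)[14 + √1497188] ≈ (1/2)(14 + 1223.5963) = 618.7982.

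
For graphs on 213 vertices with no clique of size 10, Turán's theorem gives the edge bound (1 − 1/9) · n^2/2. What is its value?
Turán density bound = (8/9) · 213^2/2 = 20164

Turán's theorem: ex(n, K_{r+1}) is achieved by the complete r-partite Turán graph T(n, r) with parts as balanced as possible, and is at most (1 − 1/r) · n^2/2. For r = 9, n = 213: the density bound is (8/9) · 45369/2 = 20164. The integer-valued extremum is e(T(213, 9)) = 20163, which is strictly less than the density bound 20164 since 9 ∤ 213 (the parts of T(213, 9) cannot all be equal).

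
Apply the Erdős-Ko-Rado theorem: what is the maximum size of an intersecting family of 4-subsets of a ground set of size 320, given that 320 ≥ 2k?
max |F| = C(319, 3) = 5359519

The Erdős-Ko-Rado theorem states: for n ≥ 2k, an intersecting family of k-subsets of an n-element set has size at most C(n − 1, k − 1), with equality for 'star' families {A ⊆ [n] : |A| = k, i ∈ A} (fix an element i). For n = 320, k = 4: C(319, 3) = 5359519.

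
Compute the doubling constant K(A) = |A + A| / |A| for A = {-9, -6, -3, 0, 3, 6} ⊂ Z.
K = |A + A| / |A| = 11/6

Enumerate A + A = {a + b : a, b ∈ A}. With |A| = 6, there are |A|^2 = 36 ordered sum pairs; collecting distinct values, A + A = {-18, -15, -12, -9, -6, -3, 0, 3, 6, 9, 12}, so |A + A| = 11. Thus K = 11/6. Here |A + A| = 2|A| − 1 = 11, the minimum possible — so K = 11/6 is minimal, which holds iff A is an arithmetic progression.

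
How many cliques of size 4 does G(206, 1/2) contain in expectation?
E[# K_4] = C(206, 4) · (1/2)^C(4, 2) = 72867865 / 2^6 = 1138560.390625

For each 4-subset S of vertices (there are C(206, 4) = 72867865 such S), let X_S = 1 if S induces a K_4 (all C(4, 2) = 6 edges present). Then P(X_S = 1) = (1/2)^6 = 1/64. By linearity of expectation, E[# K_4] = C(206, 4) · (1/2)^6 = 72867865 / 64 = 1138560.390625.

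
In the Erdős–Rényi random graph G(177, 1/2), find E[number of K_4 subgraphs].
E[# K_4] = C(177, 4) · (1/2)^C(4, 2) = 39524100 / 2^6 = 9881025/16 = 617564.0625

For each 4-subset S of vertices (there are C(177, 4) = 39524100 such S), let X_S = 1 if S induces a K_4 (all C(4, 2) = 6 edges present). Then P(X_S = 1) = (1/2)^6 = 1/64. By linearity of expectation, E[# K_4] = C(177, 4) · (1/2)^6 = 39524100 / 64 = 9881025/16 = 617564.0625.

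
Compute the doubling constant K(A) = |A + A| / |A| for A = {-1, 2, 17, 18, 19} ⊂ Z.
K = |A + A| / |A| = 14/5

Enumerate A + A = {a + b : a, b ∈ A}. With |A| = 5, there are |A|^2 = 25 ordered sum pairs; collecting distinct values, A + A = {-2, 1, 4, 16, 17, 18, 19, 20, 21, 34, 35, 36, 37, 38}, so |A + A| = 14. Thus K = 14/5. For comparison, the minimum possible |A + A| over all 5-element sets is 2·5 − 1 = 9 (so min K = 9/5), attained only by arithmetic progressions.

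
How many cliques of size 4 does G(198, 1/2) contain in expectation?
E[# K_4] = C(198, 4) · (1/2)^C(4, 2) = 62117055 / 2^6 = 970578.984375

For each 4-subset S of vertices (there are C(198, 4) = 62117055 such S), let X_S = 1 if S induces a K_4 (all C(4, 2) = 6 edges present). Then P(X_S = 1) = (1/2)^6 = 1/64. By linearity of expectation, E[# K_4] = C(198, 4) · (1/2)^6 = 62117055 / 64 = 970578.984375.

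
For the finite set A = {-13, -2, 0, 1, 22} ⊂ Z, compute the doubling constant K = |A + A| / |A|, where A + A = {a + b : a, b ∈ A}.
K = |A + A| / |A| = 15/5 = 3

Enumerate A + A = {a + b : a, b ∈ A}. With |A| = 5, there are |A|^2 = 25 ordered sum pairs; collecting distinct values, A + A = {-26, -15, -13, -12, -4, -2, -1, 0, 1, 2, 9, 20, 22, 23, 44}, so |A + A| = 15. Thus K = 15/5 = 3. For comparison, the minimum possible |A + A| over all 5-element sets is 2·5 − 1 = 9 (so min K = 9/5), attained only by arithmetic progressions.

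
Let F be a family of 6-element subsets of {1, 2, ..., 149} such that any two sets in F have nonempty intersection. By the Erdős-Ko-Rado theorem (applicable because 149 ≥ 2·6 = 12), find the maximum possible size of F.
max |F| = C(148, 5) = 552689424

Erdős-Ko-Rado (1961): when n ≥ 2k, max |F| = C(n−1, k−1). The bound is attained by the star {A : i ∈ A} for any fixed i ∈ [n]. Here C(149−1, 6−1) = C(148, 5) = 552689424.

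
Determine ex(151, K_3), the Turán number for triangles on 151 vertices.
ex(151, K_3) = ⌊151^2/4⌋ = 5700

Mantel (1907): a triangle-free graph on n vertices has at most ⌊n^2/4⌋ edges, with equality for the complete bipartite graph K_{⌊n/2⌋, ⌈n/2⌉}. For n = 151: ⌊151^2/4⌋ = ⌊22801/4⌋ = 5700. The extremal graph is K_{75, 76}, which has 75·76 = 5700 edges.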